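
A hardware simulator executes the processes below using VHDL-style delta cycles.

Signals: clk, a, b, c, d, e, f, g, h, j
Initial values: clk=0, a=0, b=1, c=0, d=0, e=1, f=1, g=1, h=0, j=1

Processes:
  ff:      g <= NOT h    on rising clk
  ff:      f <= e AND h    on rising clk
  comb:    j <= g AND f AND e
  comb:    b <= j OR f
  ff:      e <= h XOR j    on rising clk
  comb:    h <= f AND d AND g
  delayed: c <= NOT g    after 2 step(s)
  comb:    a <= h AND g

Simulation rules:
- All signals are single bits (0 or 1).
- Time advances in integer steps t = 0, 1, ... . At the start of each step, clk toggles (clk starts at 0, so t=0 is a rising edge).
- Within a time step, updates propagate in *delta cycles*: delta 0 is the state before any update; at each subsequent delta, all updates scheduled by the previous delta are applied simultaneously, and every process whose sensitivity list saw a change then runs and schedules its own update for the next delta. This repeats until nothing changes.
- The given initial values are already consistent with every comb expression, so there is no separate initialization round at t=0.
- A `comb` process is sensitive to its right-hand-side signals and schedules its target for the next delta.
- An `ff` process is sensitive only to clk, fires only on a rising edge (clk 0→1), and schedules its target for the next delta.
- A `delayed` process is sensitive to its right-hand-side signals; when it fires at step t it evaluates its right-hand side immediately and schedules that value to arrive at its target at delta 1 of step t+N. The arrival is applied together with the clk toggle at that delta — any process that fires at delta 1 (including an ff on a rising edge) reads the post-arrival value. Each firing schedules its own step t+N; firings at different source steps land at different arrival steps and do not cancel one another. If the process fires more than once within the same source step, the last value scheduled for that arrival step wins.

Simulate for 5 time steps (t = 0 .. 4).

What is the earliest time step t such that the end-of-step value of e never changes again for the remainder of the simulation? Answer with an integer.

[bits: d,b,f,e,h,g,a,clk,j,c]
t=0: Δ0=0111010010 Δ1=0111010110 Δ2=0101010110 Δ3=0101010100 Δ4=0001010100 | 4Δ
t=1: Δ0=0001010100 Δ1=0001010000 | 1Δ
t=2: Δ0=0001010000 Δ1=0001010100 Δ2=0000010100 | 2Δ
t=3: Δ0=0000010100 Δ1=0000010000 | 1Δ
t=4: Δ0=0000010000 Δ1=0000010100 | 1Δ

2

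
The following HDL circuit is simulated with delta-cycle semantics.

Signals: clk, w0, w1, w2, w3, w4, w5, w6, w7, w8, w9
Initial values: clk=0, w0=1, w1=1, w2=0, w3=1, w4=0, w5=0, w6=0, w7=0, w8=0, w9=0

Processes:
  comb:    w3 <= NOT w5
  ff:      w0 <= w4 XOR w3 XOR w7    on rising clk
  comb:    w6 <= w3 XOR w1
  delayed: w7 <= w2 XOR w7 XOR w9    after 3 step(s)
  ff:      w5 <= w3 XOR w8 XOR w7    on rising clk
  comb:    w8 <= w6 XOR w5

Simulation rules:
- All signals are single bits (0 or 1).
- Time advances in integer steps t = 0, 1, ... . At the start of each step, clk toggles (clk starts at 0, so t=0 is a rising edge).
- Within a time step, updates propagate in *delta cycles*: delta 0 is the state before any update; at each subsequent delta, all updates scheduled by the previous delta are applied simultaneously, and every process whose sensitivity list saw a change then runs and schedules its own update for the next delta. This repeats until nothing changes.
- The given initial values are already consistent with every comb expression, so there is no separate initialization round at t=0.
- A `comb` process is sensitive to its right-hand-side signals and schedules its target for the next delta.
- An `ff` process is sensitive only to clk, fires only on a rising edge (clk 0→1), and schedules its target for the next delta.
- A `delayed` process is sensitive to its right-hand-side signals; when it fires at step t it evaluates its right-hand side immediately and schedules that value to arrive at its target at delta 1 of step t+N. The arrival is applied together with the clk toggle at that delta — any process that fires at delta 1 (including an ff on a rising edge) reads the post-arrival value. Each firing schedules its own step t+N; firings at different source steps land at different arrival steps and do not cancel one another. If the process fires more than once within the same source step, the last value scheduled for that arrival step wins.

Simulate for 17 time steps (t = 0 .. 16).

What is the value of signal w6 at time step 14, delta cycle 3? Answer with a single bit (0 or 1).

t0.Δ0 w8=0 w9=0 w7=0 clk=0 w0=1 w6=0 w3=1 w2=0 w5=0 w4=0 w1=1
t0.Δ1 w8=0 w9=0 w7=0 clk=1 w0=1 w6=0 w3=1 w2=0 w5=0 w4=0 w1=1
t0.Δ2 w8=0 w9=0 w7=0 clk=1 w0=1 w6=0 w3=1 w2=0 w5=1 w4=0 w1=1
t0.Δ3 w8=1 w9=0 w7=0 clk=1 w0=1 w6=0 w3=0 w2=0 w5=1 w4=0 w1=1
t0.Δ4 w8=1 w9=0 w7=0 clk=1 w0=1 w6=1 w3=0 w2=0 w5=1 w4=0 w1=1
t0.Δ5 w8=0 w9=0 w7=0 clk=1 w0=1 w6=1 w3=0 w2=0 w5=1 w4=0 w1=1
t1.Δ0 w8=0 w9=0 w7=0 clk=1 w0=1 w6=1 w3=0 w2=0 w5=1 w4=0 w1=1
t1.Δ1 w8=0 w9=0 w7=0 clk=0 w0=1 w6=1 w3=0 w2=0 w5=1 w4=0 w1=1
t2.Δ0 w8=0 w9=0 w7=0 clk=0 w0=1 w6=1 w3=0 w2=0 w5=1 w4=0 w1=1
t2.Δ1 w8=0 w9=0 w7=0 clk=1 w0=1 w6=1 w3=0 w2=0 w5=1 w4=0 w1=1
t2.Δ2 w8=0 w9=0 w7=0 clk=1 w0=0 w6=1 w3=0 w2=0 w5=0 w4=0 w1=1
t2.Δ3 w8=1 w9=0 w7=0 clk=1 w0=0 w6=1 w3=1 w2=0 w5=0 w4=0 w1=1
t2.Δ4 w8=1 w9=0 w7=0 clk=1 w0=0 w6=0 w3=1 w2=0 w5=0 w4=0 w1=1
t2.Δ5 w8=0 w9=0 w7=0 clk=1 w0=0 w6=0 w3=1 w2=0 w5=0 w4=0 w1=1
t3.Δ0 w8=0 w9=0 w7=0 clk=1 w0=0 w6=0 w3=1 w2=0 w5=0 w4=0 w1=1
t3.Δ1 w8=0 w9=0 w7=0 clk=0 w0=0 w6=0 w3=1 w2=0 w5=0 w4=0 w1=1
t4.Δ0 w8=0 w9=0 w7=0 clk=0 w0=0 w6=0 w3=1 w2=0 w5=0 w4=0 w1=1
t4.Δ1 w8=0 w9=0 w7=0 clk=1 w0=0 w6=0 w3=1 w2=0 w5=0 w4=0 w1=1
t4.Δ2 w8=0 w9=0 w7=0 clk=1 w0=1 w6=0 w3=1 w2=0 w5=1 w4=0 w1=1
t4.Δ3 w8=1 w9=0 w7=0 clk=1 w0=1 w6=0 w3=0 w2=0 w5=1 w4=0 w1=1
t4.Δ4 w8=1 w9=0 w7=0 clk=1 w0=1 w6=1 w3=0 w2=0 w5=1 w4=0 w1=1
t4.Δ5 w8=0 w9=0 w7=0 clk=1 w0=1 w6=1 w3=0 w2=0 w5=1 w4=0 w1=1
t5.Δ0 w8=0 w9=0 w7=0 clk=1 w0=1 w6=1 w3=0 w2=0 w5=1 w4=0 w1=1
t5.Δ1 w8=0 w9=0 w7=0 clk=0 w0=1 w6=1 w3=0 w2=0 w5=1 w4=0 w1=1
t6.Δ0 w8=0 w9=0 w7=0 clk=0 w0=1 w6=1 w3=0 w2=0 w5=1 w4=0 w1=1
t6.Δ1 w8=0 w9=0 w7=0 clk=1 w0=1 w6=1 w3=0 w2=0 w5=1 w4=0 w1=1
t6.Δ2 w8=0 w9=0 w7=0 clk=1 w0=0 w6=1 w3=0 w2=0 w5=0 w4=0 w1=1
t6.Δ3 w8=1 w9=0 w7=0 clk=1 w0=0 w6=1 w3=1 w2=0 w5=0 w4=0 w1=1
t6.Δ4 w8=1 w9=0 w7=0 clk=1 w0=0 w6=0 w3=1 w2=0 w5=0 w4=0 w1=1
t6.Δ5 w8=0 w9=0 w7=0 clk=1 w0=0 w6=0 w3=1 w2=0 w5=0 w4=0 w1=1
t7.Δ0 w8=0 w9=0 w7=0 clk=1 w0=0 w6=0 w3=1 w2=0 w5=0 w4=0 w1=1
t7.Δ1 w8=0 w9=0 w7=0 clk=0 w0=0 w6=0 w3=1 w2=0 w5=0 w4=0 w1=1
t8.Δ0 w8=0 w9=0 w7=0 clk=0 w0=0 w6=0 w3=1 w2=0 w5=0 w4=0 w1=1
t8.Δ1 w8=0 w9=0 w7=0 clk=1 w0=0 w6=0 w3=1 w2=0 w5=0 w4=0 w1=1
t8.Δ2 w8=0 w9=0 w7=0 clk=1 w0=1 w6=0 w3=1 w2=0 w5=1 w4=0 w1=1
t8.Δ3 w8=1 w9=0 w7=0 clk=1 w0=1 w6=0 w3=0 w2=0 w5=1 w4=0 w1=1
t8.Δ4 w8=1 w9=0 w7=0 clk=1 w0=1 w6=1 w3=0 w2=0 w5=1 w4=0 w1=1
t8.Δ5 w8=0 w9=0 w7=0 clk=1 w0=1 w6=1 w3=0 w2=0 w5=1 w4=0 w1=1
t9.Δ0 w8=0 w9=0 w7=0 clk=1 w0=1 w6=1 w3=0 w2=0 w5=1 w4=0 w1=1
t9.Δ1 w8=0 w9=0 w7=0 clk=0 w0=1 w6=1 w3=0 w2=0 w5=1 w4=0 w1=1
t10.Δ0 w8=0 w9=0 w7=0 clk=0 w0=1 w6=1 w3=0 w2=0 w5=1 w4=0 w1=1
t10.Δ1 w8=0 w9=0 w7=0 clk=1 w0=1 w6=1 w3=0 w2=0 w5=1 w4=0 w1=1
t10.Δ2 w8=0 w9=0 w7=0 clk=1 w0=0 w6=1 w3=0 w2=0 w5=0 w4=0 w1=1
t10.Δ3 w8=1 w9=0 w7=0 clk=1 w0=0 w6=1 w3=1 w2=0 w5=0 w4=0 w1=1
t10.Δ4 w8=1 w9=0 w7=0 clk=1 w0=0 w6=0 w3=1 w2=0 w5=0 w4=0 w1=1
t10.Δ5 w8=0 w9=0 w7=0 clk=1 w0=0 w6=0 w3=1 w2=0 w5=0 w4=0 w1=1
t11.Δ0 w8=0 w9=0 w7=0 clk=1 w0=0 w6=0 w3=1 w2=0 w5=0 w4=0 w1=1
t11.Δ1 w8=0 w9=0 w7=0 clk=0 w0=0 w6=0 w3=1 w2=0 w5=0 w4=0 w1=1
t12.Δ0 w8=0 w9=0 w7=0 clk=0 w0=0 w6=0 w3=1 w2=0 w5=0 w4=0 w1=1
t12.Δ1 w8=0 w9=0 w7=0 clk=1 w0=0 w6=0 w3=1 w2=0 w5=0 w4=0 w1=1
t12.Δ2 w8=0 w9=0 w7=0 clk=1 w0=1 w6=0 w3=1 w2=0 w5=1 w4=0 w1=1
t12.Δ3 w8=1 w9=0 w7=0 clk=1 w0=1 w6=0 w3=0 w2=0 w5=1 w4=0 w1=1
t12.Δ4 w8=1 w9=0 w7=0 clk=1 w0=1 w6=1 w3=0 w2=0 w5=1 w4=0 w1=1
t12.Δ5 w8=0 w9=0 w7=0 clk=1 w0=1 w6=1 w3=0 w2=0 w5=1 w4=0 w1=1
t13.Δ0 w8=0 w9=0 w7=0 clk=1 w0=1 w6=1 w3=0 w2=0 w5=1 w4=0 w1=1
t13.Δ1 w8=0 w9=0 w7=0 clk=0 w0=1 w6=1 w3=0 w2=0 w5=1 w4=0 w1=1
t14.Δ0 w8=0 w9=0 w7=0 clk=0 w0=1 w6=1 w3=0 w2=0 w5=1 w4=0 w1=1
t14.Δ1 w8=0 w9=0 w7=0 clk=1 w0=1 w6=1 w3=0 w2=0 w5=1 w4=0 w1=1
t14.Δ2 w8=0 w9=0 w7=0 clk=1 w0=0 w6=1 w3=0 w2=0 w5=0 w4=0 w1=1
t14.Δ3 w8=1 w9=0 w7=0 clk=1 w0=0 w6=1 w3=1 w2=0 w5=0 w4=0 w1=1
t14.Δ4 w8=1 w9=0 w7=0 clk=1 w0=0 w6=0 w3=1 w2=0 w5=0 w4=0 w1=1
t14.Δ5 w8=0 w9=0 w7=0 clk=1 w0=0 w6=0 w3=1 w2=0 w5=0 w4=0 w1=1
t15.Δ0 w8=0 w9=0 w7=0 clk=1 w0=0 w6=0 w3=1 w2=0 w5=0 w4=0 w1=1
t15.Δ1 w8=0 w9=0 w7=0 clk=0 w0=0 w6=0 w3=1 w2=0 w5=0 w4=0 w1=1
t16.Δ0 w8=0 w9=0 w7=0 clk=0 w0=0 w6=0 w3=1 w2=0 w5=0 w4=0 w1=1
t16.Δ1 w8=0 w9=0 w7=0 clk=1 w0=0 w6=0 w3=1 w2=0 w5=0 w4=0 w1=1
t16.Δ2 w8=0 w9=0 w7=0 clk=1 w0=1 w6=0 w3=1 w2=0 w5=1 w4=0 w1=1
t16.Δ3 w8=1 w9=0 w7=0 clk=1 w0=1 w6=0 w3=0 w2=0 w5=1 w4=0 w1=1
t16.Δ4 w8=1 w9=0 w7=0 clk=1 w0=1 w6=1 w3=0 w2=0 w5=1 w4=0 w1=1
t16.Δ5 w8=0 w9=0 w7=0 clk=1 w0=1 w6=1 w3=0 w2=0 w5=1 w4=0 w1=1

1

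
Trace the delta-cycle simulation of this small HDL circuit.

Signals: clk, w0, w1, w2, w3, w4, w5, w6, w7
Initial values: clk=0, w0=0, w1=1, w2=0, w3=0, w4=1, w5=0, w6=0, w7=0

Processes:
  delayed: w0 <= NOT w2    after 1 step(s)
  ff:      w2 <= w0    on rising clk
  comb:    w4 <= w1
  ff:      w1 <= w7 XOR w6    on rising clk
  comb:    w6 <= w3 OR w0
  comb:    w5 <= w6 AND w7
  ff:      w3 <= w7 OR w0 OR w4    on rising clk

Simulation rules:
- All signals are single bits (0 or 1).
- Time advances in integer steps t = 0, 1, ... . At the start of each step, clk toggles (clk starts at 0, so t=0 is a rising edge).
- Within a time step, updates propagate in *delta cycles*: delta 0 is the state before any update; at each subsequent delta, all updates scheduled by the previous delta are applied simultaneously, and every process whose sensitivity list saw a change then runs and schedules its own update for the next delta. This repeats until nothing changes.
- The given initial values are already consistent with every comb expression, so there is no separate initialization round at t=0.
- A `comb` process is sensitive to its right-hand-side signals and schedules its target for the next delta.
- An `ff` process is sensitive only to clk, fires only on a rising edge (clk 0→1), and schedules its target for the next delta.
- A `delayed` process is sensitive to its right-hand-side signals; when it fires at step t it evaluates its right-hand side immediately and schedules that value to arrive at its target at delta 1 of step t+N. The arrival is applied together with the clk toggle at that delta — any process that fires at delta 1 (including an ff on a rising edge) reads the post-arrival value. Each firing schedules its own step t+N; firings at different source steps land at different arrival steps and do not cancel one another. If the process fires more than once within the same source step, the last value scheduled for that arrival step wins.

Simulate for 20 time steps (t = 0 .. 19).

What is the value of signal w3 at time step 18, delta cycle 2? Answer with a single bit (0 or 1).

t=0 Δ0: w6=0 w7=0 w3=0 clk=0 w4=1 w0=0 w2=0 w1=1 w5=0
  Δ1: clk:0→1
  Δ2: w3:0→1, w1:1→0
  Δ3: w6:0→1, w4:1→0
  (3Δ to stable)
t=1 Δ0: w6=1 w7=0 w3=1 clk=1 w4=0 w0=0 w2=0 w1=0 w5=0
  Δ1: clk:1→0
  (1Δ to stable)
t=2 Δ0: w6=1 w7=0 w3=1 clk=0 w4=0 w0=0 w2=0 w1=0 w5=0
  Δ1: clk:0→1
  Δ2: w3:1→0, w1:0→1
  Δ3: w6:1→0, w4:0→1
  (3Δ to stable)
t=3 Δ0: w6=0 w7=0 w3=0 clk=1 w4=1 w0=0 w2=0 w1=1 w5=0
  Δ1: clk:1→0
  (1Δ to stable)
t=4 Δ0: w6=0 w7=0 w3=0 clk=0 w4=1 w0=0 w2=0 w1=1 w5=0
  Δ1: clk:0→1
  Δ2: w3:0→1, w1:1→0
  Δ3: w6:0→1, w4:1→0
  (3Δ to stable)
t=5 Δ0: w6=1 w7=0 w3=1 clk=1 w4=0 w0=0 w2=0 w1=0 w5=0
  Δ1: clk:1→0
  (1Δ to stable)
t=6 Δ0: w6=1 w7=0 w3=1 clk=0 w4=0 w0=0 w2=0 w1=0 w5=0
  Δ1: clk:0→1
  Δ2: w3:1→0, w1:0→1
  Δ3: w6:1→0, w4:0→1
  (3Δ to stable)
t=7 Δ0: w6=0 w7=0 w3=0 clk=1 w4=1 w0=0 w2=0 w1=1 w5=0
  Δ1: clk:1→0
  (1Δ to stable)
t=8 Δ0: w6=0 w7=0 w3=0 clk=0 w4=1 w0=0 w2=0 w1=1 w5=0
  Δ1: clk:0→1
  Δ2: w3:0→1, w1:1→0
  Δ3: w6:0→1, w4:1→0
  (3Δ to stable)
t=9 Δ0: w6=1 w7=0 w3=1 clk=1 w4=0 w0=0 w2=0 w1=0 w5=0
  Δ1: clk:1→0
  (1Δ to stable)
t=10 Δ0: w6=1 w7=0 w3=1 clk=0 w4=0 w0=0 w2=0 w1=0 w5=0
  Δ1: clk:0→1
  Δ2: w3:1→0, w1:0→1
  Δ3: w6:1→0, w4:0→1
  (3Δ to stable)
t=11 Δ0: w6=0 w7=0 w3=0 clk=1 w4=1 w0=0 w2=0 w1=1 w5=0
  Δ1: clk:1→0
  (1Δ to stable)
t=12 Δ0: w6=0 w7=0 w3=0 clk=0 w4=1 w0=0 w2=0 w1=1 w5=0
  Δ1: clk:0→1
  Δ2: w3:0→1, w1:1→0
  Δ3: w6:0→1, w4:1→0
  (3Δ to stable)
t=13 Δ0: w6=1 w7=0 w3=1 clk=1 w4=0 w0=0 w2=0 w1=0 w5=0
  Δ1: clk:1→0
  (1Δ to stable)
t=14 Δ0: w6=1 w7=0 w3=1 clk=0 w4=0 w0=0 w2=0 w1=0 w5=0
  Δ1: clk:0→1
  Δ2: w3:1→0, w1:0→1
  Δ3: w6:1→0, w4:0→1
  (3Δ to stable)
t=15 Δ0: w6=0 w7=0 w3=0 clk=1 w4=1 w0=0 w2=0 w1=1 w5=0
  Δ1: clk:1→0
  (1Δ to stable)
t=16 Δ0: w6=0 w7=0 w3=0 clk=0 w4=1 w0=0 w2=0 w1=1 w5=0
  Δ1: clk:0→1
  Δ2: w3:0→1, w1:1→0
  Δ3: w6:0→1, w4:1→0
  (3Δ to stable)
t=17 Δ0: w6=1 w7=0 w3=1 clk=1 w4=0 w0=0 w2=0 w1=0 w5=0
  Δ1: clk:1→0
  (1Δ to stable)
t=18 Δ0: w6=1 w7=0 w3=1 clk=0 w4=0 w0=0 w2=0 w1=0 w5=0
  Δ1: clk:0→1
  Δ2: w3:1→0, w1:0→1
  Δ3: w6:1→0, w4:0→1
  (3Δ to stable)
t=19 Δ0: w6=0 w7=0 w3=0 clk=1 w4=1 w0=0 w2=0 w1=1 w5=0
  Δ1: clk:1→0
  (1Δ to stable)

0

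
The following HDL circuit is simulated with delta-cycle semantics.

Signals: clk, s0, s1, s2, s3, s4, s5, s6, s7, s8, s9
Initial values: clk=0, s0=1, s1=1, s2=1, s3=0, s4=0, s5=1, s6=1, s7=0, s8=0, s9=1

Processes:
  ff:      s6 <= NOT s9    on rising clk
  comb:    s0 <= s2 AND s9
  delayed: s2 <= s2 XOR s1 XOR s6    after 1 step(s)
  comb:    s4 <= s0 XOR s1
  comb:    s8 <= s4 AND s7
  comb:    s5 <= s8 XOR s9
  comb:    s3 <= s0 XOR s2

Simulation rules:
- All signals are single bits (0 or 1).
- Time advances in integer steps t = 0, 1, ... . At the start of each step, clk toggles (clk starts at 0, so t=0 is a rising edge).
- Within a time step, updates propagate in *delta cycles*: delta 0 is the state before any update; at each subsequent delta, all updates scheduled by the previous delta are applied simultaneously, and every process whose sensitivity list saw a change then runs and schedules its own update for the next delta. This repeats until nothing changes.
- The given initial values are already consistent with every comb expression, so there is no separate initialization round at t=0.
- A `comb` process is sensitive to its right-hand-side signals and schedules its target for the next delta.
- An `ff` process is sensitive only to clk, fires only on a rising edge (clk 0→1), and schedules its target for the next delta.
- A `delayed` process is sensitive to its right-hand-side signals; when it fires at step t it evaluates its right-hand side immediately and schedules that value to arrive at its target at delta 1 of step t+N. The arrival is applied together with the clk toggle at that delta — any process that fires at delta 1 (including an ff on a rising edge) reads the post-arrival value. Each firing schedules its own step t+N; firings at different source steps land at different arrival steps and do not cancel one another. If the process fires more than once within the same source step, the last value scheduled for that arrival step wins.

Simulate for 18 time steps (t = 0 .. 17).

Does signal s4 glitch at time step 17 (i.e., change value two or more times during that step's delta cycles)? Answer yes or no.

no

t=0 Δ0: s6=1 s1=1 s7=0 s8=0 s2=1 s5=1 s4=0 s0=1 s9=1 s3=0 clk=0
  Δ1: clk:0→1
  Δ2: s6:1→0
  (2Δ to stable)
t=1 Δ0: s6=0 s1=1 s7=0 s8=0 s2=1 s5=1 s4=0 s0=1 s9=1 s3=0 clk=1
  Δ1: s2:1→0, clk:1→0
  Δ2: s0:1→0, s3:0→1
  Δ3: s4:0→1, s3:1→0
  (3Δ to stable)
t=2 Δ0: s6=0 s1=1 s7=0 s8=0 s2=0 s5=1 s4=1 s0=0 s9=1 s3=0 clk=0
  Δ1: s2:0→1, clk:0→1
  Δ2: s0:0→1, s3:0→1
  Δ3: s4:1→0, s3:1→0
  (3Δ to stable)
t=3 Δ0: s6=0 s1=1 s7=0 s8=0 s2=1 s5=1 s4=0 s0=1 s9=1 s3=0 clk=1
  Δ1: s2:1→0, clk:1→0
  Δ2: s0:1→0, s3:0→1
  Δ3: s4:0→1, s3:1→0
  (3Δ to stable)
t=4 Δ0: s6=0 s1=1 s7=0 s8=0 s2=0 s5=1 s4=1 s0=0 s9=1 s3=0 clk=0
  Δ1: s2:0→1, clk:0→1
  Δ2: s0:0→1, s3:0→1
  Δ3: s4:1→0, s3:1→0
  (3Δ to stable)
t=5 Δ0: s6=0 s1=1 s7=0 s8=0 s2=1 s5=1 s4=0 s0=1 s9=1 s3=0 clk=1
  Δ1: s2:1→0, clk:1→0
  Δ2: s0:1→0, s3:0→1
  Δ3: s4:0→1, s3:1→0
  (3Δ to stable)
t=6 Δ0: s6=0 s1=1 s7=0 s8=0 s2=0 s5=1 s4=1 s0=0 s9=1 s3=0 clk=0
  Δ1: s2:0→1, clk:0→1
  Δ2: s0:0→1, s3:0→1
  Δ3: s4:1→0, s3:1→0
  (3Δ to stable)
t=7 Δ0: s6=0 s1=1 s7=0 s8=0 s2=1 s5=1 s4=0 s0=1 s9=1 s3=0 clk=1
  Δ1: s2:1→0, clk:1→0
  Δ2: s0:1→0, s3:0→1
  Δ3: s4:0→1, s3:1→0
  (3Δ to stable)
t=8 Δ0: s6=0 s1=1 s7=0 s8=0 s2=0 s5=1 s4=1 s0=0 s9=1 s3=0 clk=0
  Δ1: s2:0→1, clk:0→1
  Δ2: s0:0→1, s3:0→1
  Δ3: s4:1→0, s3:1→0
  (3Δ to stable)
t=9 Δ0: s6=0 s1=1 s7=0 s8=0 s2=1 s5=1 s4=0 s0=1 s9=1 s3=0 clk=1
  Δ1: s2:1→0, clk:1→0
  Δ2: s0:1→0, s3:0→1
  Δ3: s4:0→1, s3:1→0
  (3Δ to stable)
t=10 Δ0: s6=0 s1=1 s7=0 s8=0 s2=0 s5=1 s4=1 s0=0 s9=1 s3=0 clk=0
  Δ1: s2:0→1, clk:0→1
  Δ2: s0:0→1, s3:0→1
  Δ3: s4:1→0, s3:1→0
  (3Δ to stable)
t=11 Δ0: s6=0 s1=1 s7=0 s8=0 s2=1 s5=1 s4=0 s0=1 s9=1 s3=0 clk=1
  Δ1: s2:1→0, clk:1→0
  Δ2: s0:1→0, s3:0→1
  Δ3: s4:0→1, s3:1→0
  (3Δ to stable)
t=12 Δ0: s6=0 s1=1 s7=0 s8=0 s2=0 s5=1 s4=1 s0=0 s9=1 s3=0 clk=0
  Δ1: s2:0→1, clk:0→1
  Δ2: s0:0→1, s3:0→1
  Δ3: s4:1→0, s3:1→0
  (3Δ to stable)
t=13 Δ0: s6=0 s1=1 s7=0 s8=0 s2=1 s5=1 s4=0 s0=1 s9=1 s3=0 clk=1
  Δ1: s2:1→0, clk:1→0
  Δ2: s0:1→0, s3:0→1
  Δ3: s4:0→1, s3:1→0
  (3Δ to stable)
t=14 Δ0: s6=0 s1=1 s7=0 s8=0 s2=0 s5=1 s4=1 s0=0 s9=1 s3=0 clk=0
  Δ1: s2:0→1, clk:0→1
  Δ2: s0:0→1, s3:0→1
  Δ3: s4:1→0, s3:1→0
  (3Δ to stable)
t=15 Δ0: s6=0 s1=1 s7=0 s8=0 s2=1 s5=1 s4=0 s0=1 s9=1 s3=0 clk=1
  Δ1: s2:1→0, clk:1→0
  Δ2: s0:1→0, s3:0→1
  Δ3: s4:0→1, s3:1→0
  (3Δ to stable)
t=16 Δ0: s6=0 s1=1 s7=0 s8=0 s2=0 s5=1 s4=1 s0=0 s9=1 s3=0 clk=0
  Δ1: s2:0→1, clk:0→1
  Δ2: s0:0→1, s3:0→1
  Δ3: s4:1→0, s3:1→0
  (3Δ to stable)
t=17 Δ0: s6=0 s1=1 s7=0 s8=0 s2=1 s5=1 s4=0 s0=1 s9=1 s3=0 clk=1
  Δ1: s2:1→0, clk:1→0
  Δ2: s0:1→0, s3:0→1
  Δ3: s4:0→1, s3:1→0
  (3Δ to stable)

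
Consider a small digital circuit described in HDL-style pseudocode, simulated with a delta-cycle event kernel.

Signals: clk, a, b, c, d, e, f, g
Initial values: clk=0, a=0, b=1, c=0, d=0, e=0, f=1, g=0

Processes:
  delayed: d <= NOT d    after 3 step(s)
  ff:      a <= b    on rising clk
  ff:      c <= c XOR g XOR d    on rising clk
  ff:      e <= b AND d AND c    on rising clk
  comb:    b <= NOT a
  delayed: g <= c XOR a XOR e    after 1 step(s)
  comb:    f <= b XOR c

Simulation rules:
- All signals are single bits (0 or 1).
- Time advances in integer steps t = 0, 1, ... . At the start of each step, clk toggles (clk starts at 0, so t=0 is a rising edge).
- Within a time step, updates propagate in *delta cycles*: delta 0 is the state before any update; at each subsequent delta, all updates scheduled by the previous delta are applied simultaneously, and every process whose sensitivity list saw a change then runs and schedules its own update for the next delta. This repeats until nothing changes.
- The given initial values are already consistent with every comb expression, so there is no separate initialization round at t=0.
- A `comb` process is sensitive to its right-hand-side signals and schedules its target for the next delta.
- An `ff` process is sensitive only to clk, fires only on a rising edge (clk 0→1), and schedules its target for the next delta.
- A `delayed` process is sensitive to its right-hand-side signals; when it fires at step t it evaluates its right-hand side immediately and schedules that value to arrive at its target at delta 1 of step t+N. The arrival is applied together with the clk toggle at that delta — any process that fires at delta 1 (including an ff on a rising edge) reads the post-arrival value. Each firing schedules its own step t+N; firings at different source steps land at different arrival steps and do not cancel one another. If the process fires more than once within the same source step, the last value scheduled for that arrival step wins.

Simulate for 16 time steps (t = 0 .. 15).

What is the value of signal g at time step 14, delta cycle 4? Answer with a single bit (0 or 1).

1

t0.Δ0 c=0 a=0 b=1 d=0 f=1 clk=0 e=0 g=0
t0.Δ1 c=0 a=0 b=1 d=0 f=1 clk=1 e=0 g=0
t0.Δ2 c=0 a=1 b=1 d=0 f=1 clk=1 e=0 g=0
t0.Δ3 c=0 a=1 b=0 d=0 f=1 clk=1 e=0 g=0
t0.Δ4 c=0 a=1 b=0 d=0 f=0 clk=1 e=0 g=0
t1.Δ0 c=0 a=1 b=0 d=0 f=0 clk=1 e=0 g=0
t1.Δ1 c=0 a=1 b=0 d=0 f=0 clk=0 e=0 g=1
t2.Δ0 c=0 a=1 b=0 d=0 f=0 clk=0 e=0 g=1
t2.Δ1 c=0 a=1 b=0 d=0 f=0 clk=1 e=0 g=1
t2.Δ2 c=1 a=0 b=0 d=0 f=0 clk=1 e=0 g=1
t2.Δ3 c=1 a=0 b=1 d=0 f=1 clk=1 e=0 g=1
t2.Δ4 c=1 a=0 b=1 d=0 f=0 clk=1 e=0 g=1
t3.Δ0 c=1 a=0 b=1 d=0 f=0 clk=1 e=0 g=1
t3.Δ1 c=1 a=0 b=1 d=0 f=0 clk=0 e=0 g=1
t4.Δ0 c=1 a=0 b=1 d=0 f=0 clk=0 e=0 g=1
t4.Δ1 c=1 a=0 b=1 d=0 f=0 clk=1 e=0 g=1
t4.Δ2 c=0 a=1 b=1 d=0 f=0 clk=1 e=0 g=1
t4.Δ3 c=0 a=1 b=0 d=0 f=1 clk=1 e=0 g=1
t4.Δ4 c=0 a=1 b=0 d=0 f=0 clk=1 e=0 g=1
t5.Δ0 c=0 a=1 b=0 d=0 f=0 clk=1 e=0 g=1
t5.Δ1 c=0 a=1 b=0 d=0 f=0 clk=0 e=0 g=1
t6.Δ0 c=0 a=1 b=0 d=0 f=0 clk=0 e=0 g=1
t6.Δ1 c=0 a=1 b=0 d=0 f=0 clk=1 e=0 g=1
t6.Δ2 c=1 a=0 b=0 d=0 f=0 clk=1 e=0 g=1
t6.Δ3 c=1 a=0 b=1 d=0 f=1 clk=1 e=0 g=1
t6.Δ4 c=1 a=0 b=1 d=0 f=0 clk=1 e=0 g=1
t7.Δ0 c=1 a=0 b=1 d=0 f=0 clk=1 e=0 g=1
t7.Δ1 c=1 a=0 b=1 d=0 f=0 clk=0 e=0 g=1
t8.Δ0 c=1 a=0 b=1 d=0 f=0 clk=0 e=0 g=1
t8.Δ1 c=1 a=0 b=1 d=0 f=0 clk=1 e=0 g=1
t8.Δ2 c=0 a=1 b=1 d=0 f=0 clk=1 e=0 g=1
t8.Δ3 c=0 a=1 b=0 d=0 f=1 clk=1 e=0 g=1
t8.Δ4 c=0 a=1 b=0 d=0 f=0 clk=1 e=0 g=1
t9.Δ0 c=0 a=1 b=0 d=0 f=0 clk=1 e=0 g=1
t9.Δ1 c=0 a=1 b=0 d=0 f=0 clk=0 e=0 g=1
t10.Δ0 c=0 a=1 b=0 d=0 f=0 clk=0 e=0 g=1
t10.Δ1 c=0 a=1 b=0 d=0 f=0 clk=1 e=0 g=1
t10.Δ2 c=1 a=0 b=0 d=0 f=0 clk=1 e=0 g=1
t10.Δ3 c=1 a=0 b=1 d=0 f=1 clk=1 e=0 g=1
t10.Δ4 c=1 a=0 b=1 d=0 f=0 clk=1 e=0 g=1
t11.Δ0 c=1 a=0 b=1 d=0 f=0 clk=1 e=0 g=1
t11.Δ1 c=1 a=0 b=1 d=0 f=0 clk=0 e=0 g=1
t12.Δ0 c=1 a=0 b=1 d=0 f=0 clk=0 e=0 g=1
t12.Δ1 c=1 a=0 b=1 d=0 f=0 clk=1 e=0 g=1
t12.Δ2 c=0 a=1 b=1 d=0 f=0 clk=1 e=0 g=1
t12.Δ3 c=0 a=1 b=0 d=0 f=1 clk=1 e=0 g=1
t12.Δ4 c=0 a=1 b=0 d=0 f=0 clk=1 e=0 g=1
t13.Δ0 c=0 a=1 b=0 d=0 f=0 clk=1 e=0 g=1
t13.Δ1 c=0 a=1 b=0 d=0 f=0 clk=0 e=0 g=1
t14.Δ0 c=0 a=1 b=0 d=0 f=0 clk=0 e=0 g=1
t14.Δ1 c=0 a=1 b=0 d=0 f=0 clk=1 e=0 g=1
t14.Δ2 c=1 a=0 b=0 d=0 f=0 clk=1 e=0 g=1
t14.Δ3 c=1 a=0 b=1 d=0 f=1 clk=1 e=0 g=1
t14.Δ4 c=1 a=0 b=1 d=0 f=0 clk=1 e=0 g=1
t15.Δ0 c=1 a=0 b=1 d=0 f=0 clk=1 e=0 g=1
t15.Δ1 c=1 a=0 b=1 d=0 f=0 clk=0 e=0 g=1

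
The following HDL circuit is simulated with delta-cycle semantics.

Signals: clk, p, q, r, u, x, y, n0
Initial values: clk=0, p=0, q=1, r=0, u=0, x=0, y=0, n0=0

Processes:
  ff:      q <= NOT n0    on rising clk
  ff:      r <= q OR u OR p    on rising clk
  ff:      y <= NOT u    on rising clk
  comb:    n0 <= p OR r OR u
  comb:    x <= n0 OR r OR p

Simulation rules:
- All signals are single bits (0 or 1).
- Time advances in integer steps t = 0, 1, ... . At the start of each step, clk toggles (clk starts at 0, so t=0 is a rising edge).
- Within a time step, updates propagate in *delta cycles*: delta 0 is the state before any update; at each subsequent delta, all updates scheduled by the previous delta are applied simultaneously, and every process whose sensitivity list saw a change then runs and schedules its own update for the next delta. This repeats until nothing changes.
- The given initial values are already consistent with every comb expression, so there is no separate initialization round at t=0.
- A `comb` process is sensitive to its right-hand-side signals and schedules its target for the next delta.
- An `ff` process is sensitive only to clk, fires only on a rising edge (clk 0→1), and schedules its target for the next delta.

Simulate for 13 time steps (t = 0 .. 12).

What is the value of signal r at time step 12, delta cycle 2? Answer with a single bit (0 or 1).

t0.Δ0 n0=0 x=0 p=0 y=0 clk=0 u=0 r=0 q=1
t0.Δ1 n0=0 x=0 p=0 y=0 clk=1 u=0 r=0 q=1
t0.Δ2 n0=0 x=0 p=0 y=1 clk=1 u=0 r=1 q=1
t0.Δ3 n0=1 x=1 p=0 y=1 clk=1 u=0 r=1 q=1
t1.Δ0 n0=1 x=1 p=0 y=1 clk=1 u=0 r=1 q=1
t1.Δ1 n0=1 x=1 p=0 y=1 clk=0 u=0 r=1 q=1
t2.Δ0 n0=1 x=1 p=0 y=1 clk=0 u=0 r=1 q=1
t2.Δ1 n0=1 x=1 p=0 y=1 clk=1 u=0 r=1 q=1
t2.Δ2 n0=1 x=1 p=0 y=1 clk=1 u=0 r=1 q=0
t3.Δ0 n0=1 x=1 p=0 y=1 clk=1 u=0 r=1 q=0
t3.Δ1 n0=1 x=1 p=0 y=1 clk=0 u=0 r=1 q=0
t4.Δ0 n0=1 x=1 p=0 y=1 clk=0 u=0 r=1 q=0
t4.Δ1 n0=1 x=1 p=0 y=1 clk=1 u=0 r=1 q=0
t4.Δ2 n0=1 x=1 p=0 y=1 clk=1 u=0 r=0 q=0
t4.Δ3 n0=0 x=1 p=0 y=1 clk=1 u=0 r=0 q=0
t4.Δ4 n0=0 x=0 p=0 y=1 clk=1 u=0 r=0 q=0
t5.Δ0 n0=0 x=0 p=0 y=1 clk=1 u=0 r=0 q=0
t5.Δ1 n0=0 x=0 p=0 y=1 clk=0 u=0 r=0 q=0
t6.Δ0 n0=0 x=0 p=0 y=1 clk=0 u=0 r=0 q=0
t6.Δ1 n0=0 x=0 p=0 y=1 clk=1 u=0 r=0 q=0
t6.Δ2 n0=0 x=0 p=0 y=1 clk=1 u=0 r=0 q=1
t7.Δ0 n0=0 x=0 p=0 y=1 clk=1 u=0 r=0 q=1
t7.Δ1 n0=0 x=0 p=0 y=1 clk=0 u=0 r=0 q=1
t8.Δ0 n0=0 x=0 p=0 y=1 clk=0 u=0 r=0 q=1
t8.Δ1 n0=0 x=0 p=0 y=1 clk=1 u=0 r=0 q=1
t8.Δ2 n0=0 x=0 p=0 y=1 clk=1 u=0 r=1 q=1
t8.Δ3 n0=1 x=1 p=0 y=1 clk=1 u=0 r=1 q=1
t9.Δ0 n0=1 x=1 p=0 y=1 clk=1 u=0 r=1 q=1
t9.Δ1 n0=1 x=1 p=0 y=1 clk=0 u=0 r=1 q=1
t10.Δ0 n0=1 x=1 p=0 y=1 clk=0 u=0 r=1 q=1
t10.Δ1 n0=1 x=1 p=0 y=1 clk=1 u=0 r=1 q=1
t10.Δ2 n0=1 x=1 p=0 y=1 clk=1 u=0 r=1 q=0
t11.Δ0 n0=1 x=1 p=0 y=1 clk=1 u=0 r=1 q=0
t11.Δ1 n0=1 x=1 p=0 y=1 clk=0 u=0 r=1 q=0
t12.Δ0 n0=1 x=1 p=0 y=1 clk=0 u=0 r=1 q=0
t12.Δ1 n0=1 x=1 p=0 y=1 clk=1 u=0 r=1 q=0
t12.Δ2 n0=1 x=1 p=0 y=1 clk=1 u=0 r=0 q=0
t12.Δ3 n0=0 x=1 p=0 y=1 clk=1 u=0 r=0 q=0
t12.Δ4 n0=0 x=0 p=0 y=1 clk=1 u=0 r=0 q=0

0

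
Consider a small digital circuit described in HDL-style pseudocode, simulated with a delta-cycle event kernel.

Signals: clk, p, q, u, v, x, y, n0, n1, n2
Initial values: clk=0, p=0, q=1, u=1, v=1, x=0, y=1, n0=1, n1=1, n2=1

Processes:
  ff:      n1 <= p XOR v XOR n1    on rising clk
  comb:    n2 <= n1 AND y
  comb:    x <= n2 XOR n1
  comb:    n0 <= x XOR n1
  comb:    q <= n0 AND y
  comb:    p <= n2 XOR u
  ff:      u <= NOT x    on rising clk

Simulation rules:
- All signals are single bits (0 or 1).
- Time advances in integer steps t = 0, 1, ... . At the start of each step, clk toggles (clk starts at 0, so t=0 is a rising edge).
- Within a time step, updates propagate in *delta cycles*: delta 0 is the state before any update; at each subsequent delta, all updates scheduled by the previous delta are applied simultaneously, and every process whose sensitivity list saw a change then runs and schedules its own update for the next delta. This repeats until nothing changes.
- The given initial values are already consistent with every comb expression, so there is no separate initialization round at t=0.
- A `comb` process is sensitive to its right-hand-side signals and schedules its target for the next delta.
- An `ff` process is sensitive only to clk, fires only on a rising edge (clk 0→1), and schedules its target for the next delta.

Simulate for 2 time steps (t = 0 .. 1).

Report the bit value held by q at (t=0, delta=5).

1

t0.Δ0 n2=1 p=0 v=1 n1=1 q=1 clk=0 y=1 n0=1 u=1 x=0
t0.Δ1 n2=1 p=0 v=1 n1=1 q=1 clk=1 y=1 n0=1 u=1 x=0
t0.Δ2 n2=1 p=0 v=1 n1=0 q=1 clk=1 y=1 n0=1 u=1 x=0
t0.Δ3 n2=0 p=0 v=1 n1=0 q=1 clk=1 y=1 n0=0 u=1 x=1
t0.Δ4 n2=0 p=1 v=1 n1=0 q=0 clk=1 y=1 n0=1 u=1 x=0
t0.Δ5 n2=0 p=1 v=1 n1=0 q=1 clk=1 y=1 n0=0 u=1 x=0
t0.Δ6 n2=0 p=1 v=1 n1=0 q=0 clk=1 y=1 n0=0 u=1 x=0
t1.Δ0 n2=0 p=1 v=1 n1=0 q=0 clk=1 y=1 n0=0 u=1 x=0
t1.Δ1 n2=0 p=1 v=1 n1=0 q=0 clk=0 y=1 n0=0 u=1 x=0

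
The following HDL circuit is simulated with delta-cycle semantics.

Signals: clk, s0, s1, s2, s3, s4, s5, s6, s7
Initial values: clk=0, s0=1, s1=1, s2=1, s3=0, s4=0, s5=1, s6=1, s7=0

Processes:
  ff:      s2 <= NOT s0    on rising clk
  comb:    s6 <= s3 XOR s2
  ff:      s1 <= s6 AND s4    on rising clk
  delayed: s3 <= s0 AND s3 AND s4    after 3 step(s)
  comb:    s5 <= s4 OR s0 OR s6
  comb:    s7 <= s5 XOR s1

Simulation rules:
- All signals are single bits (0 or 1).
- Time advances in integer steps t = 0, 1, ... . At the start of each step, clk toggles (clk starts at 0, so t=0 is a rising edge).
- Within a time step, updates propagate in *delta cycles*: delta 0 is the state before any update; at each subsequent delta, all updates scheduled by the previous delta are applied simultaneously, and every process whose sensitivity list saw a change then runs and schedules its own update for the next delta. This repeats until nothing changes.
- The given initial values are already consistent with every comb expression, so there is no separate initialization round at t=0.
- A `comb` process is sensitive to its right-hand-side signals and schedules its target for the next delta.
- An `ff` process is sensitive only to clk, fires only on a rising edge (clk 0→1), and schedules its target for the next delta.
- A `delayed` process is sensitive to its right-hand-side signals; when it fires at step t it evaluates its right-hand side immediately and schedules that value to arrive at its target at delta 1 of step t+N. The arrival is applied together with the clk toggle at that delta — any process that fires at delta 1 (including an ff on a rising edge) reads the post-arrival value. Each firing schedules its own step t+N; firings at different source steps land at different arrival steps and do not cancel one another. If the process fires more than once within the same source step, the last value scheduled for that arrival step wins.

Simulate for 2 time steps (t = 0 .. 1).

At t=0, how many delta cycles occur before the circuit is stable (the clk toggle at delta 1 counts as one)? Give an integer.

3

t0.Δ0 s5=1 clk=0 s3=0 s0=1 s4=0 s2=1 s7=0 s6=1 s1=1
t0.Δ1 s5=1 clk=1 s3=0 s0=1 s4=0 s2=1 s7=0 s6=1 s1=1
t0.Δ2 s5=1 clk=1 s3=0 s0=1 s4=0 s2=0 s7=0 s6=1 s1=0
t0.Δ3 s5=1 clk=1 s3=0 s0=1 s4=0 s2=0 s7=1 s6=0 s1=0
t1.Δ0 s5=1 clk=1 s3=0 s0=1 s4=0 s2=0 s7=1 s6=0 s1=0
t1.Δ1 s5=1 clk=0 s3=0 s0=1 s4=0 s2=0 s7=1 s6=0 s1=0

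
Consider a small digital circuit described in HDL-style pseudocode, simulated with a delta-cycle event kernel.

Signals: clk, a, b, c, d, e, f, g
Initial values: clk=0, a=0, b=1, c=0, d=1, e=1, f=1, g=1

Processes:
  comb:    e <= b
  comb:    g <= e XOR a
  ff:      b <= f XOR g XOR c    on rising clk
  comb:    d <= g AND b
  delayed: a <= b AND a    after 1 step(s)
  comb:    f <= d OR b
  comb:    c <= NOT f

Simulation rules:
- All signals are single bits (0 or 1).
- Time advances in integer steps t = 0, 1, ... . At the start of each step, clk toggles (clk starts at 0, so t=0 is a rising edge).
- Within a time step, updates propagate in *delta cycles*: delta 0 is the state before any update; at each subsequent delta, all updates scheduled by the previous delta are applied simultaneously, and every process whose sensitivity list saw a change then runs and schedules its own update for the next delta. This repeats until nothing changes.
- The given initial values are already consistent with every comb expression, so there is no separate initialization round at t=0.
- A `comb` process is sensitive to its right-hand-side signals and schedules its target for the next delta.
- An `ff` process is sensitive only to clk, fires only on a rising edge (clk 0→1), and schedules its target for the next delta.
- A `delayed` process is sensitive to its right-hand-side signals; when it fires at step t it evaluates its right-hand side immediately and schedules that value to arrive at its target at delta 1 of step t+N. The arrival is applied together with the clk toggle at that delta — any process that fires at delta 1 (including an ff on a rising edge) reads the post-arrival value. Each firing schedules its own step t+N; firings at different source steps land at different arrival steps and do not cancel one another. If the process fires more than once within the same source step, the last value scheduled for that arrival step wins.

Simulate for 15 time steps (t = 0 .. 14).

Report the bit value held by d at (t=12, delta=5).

[bits: b,clk,c,a,e,g,d,f]
t=0: Δ0=10001111 Δ1=11001111 Δ2=01001111 Δ3=01000101 Δ4=01000000 Δ5=01100000 | 5Δ
t=1: Δ0=01100000 Δ1=00100000 | 1Δ
t=2: Δ0=00100000 Δ1=01100000 Δ2=11100000 Δ3=11101001 Δ4=11001101 Δ5=11001111 | 5Δ
t=3: Δ0=11001111 Δ1=10001111 | 1Δ
t=4: Δ0=10001111 Δ1=11001111 Δ2=01001111 Δ3=01000101 Δ4=01000000 Δ5=01100000 | 5Δ
t=5: Δ0=01100000 Δ1=00100000 | 1Δ
t=6: Δ0=00100000 Δ1=01100000 Δ2=11100000 Δ3=11101001 Δ4=11001101 Δ5=11001111 | 5Δ
t=7: Δ0=11001111 Δ1=10001111 | 1Δ
t=8: Δ0=10001111 Δ1=11001111 Δ2=01001111 Δ3=01000101 Δ4=01000000 Δ5=01100000 | 5Δ
t=9: Δ0=01100000 Δ1=00100000 | 1Δ
t=10: Δ0=00100000 Δ1=01100000 Δ2=11100000 Δ3=11101001 Δ4=11001101 Δ5=11001111 | 5Δ
t=11: Δ0=11001111 Δ1=10001111 | 1Δ
t=12: Δ0=10001111 Δ1=11001111 Δ2=01001111 Δ3=01000101 Δ4=01000000 Δ5=01100000 | 5Δ
t=13: Δ0=01100000 Δ1=00100000 | 1Δ
t=14: Δ0=00100000 Δ1=01100000 Δ2=11100000 Δ3=11101001 Δ4=11001101 Δ5=11001111 | 5Δ

0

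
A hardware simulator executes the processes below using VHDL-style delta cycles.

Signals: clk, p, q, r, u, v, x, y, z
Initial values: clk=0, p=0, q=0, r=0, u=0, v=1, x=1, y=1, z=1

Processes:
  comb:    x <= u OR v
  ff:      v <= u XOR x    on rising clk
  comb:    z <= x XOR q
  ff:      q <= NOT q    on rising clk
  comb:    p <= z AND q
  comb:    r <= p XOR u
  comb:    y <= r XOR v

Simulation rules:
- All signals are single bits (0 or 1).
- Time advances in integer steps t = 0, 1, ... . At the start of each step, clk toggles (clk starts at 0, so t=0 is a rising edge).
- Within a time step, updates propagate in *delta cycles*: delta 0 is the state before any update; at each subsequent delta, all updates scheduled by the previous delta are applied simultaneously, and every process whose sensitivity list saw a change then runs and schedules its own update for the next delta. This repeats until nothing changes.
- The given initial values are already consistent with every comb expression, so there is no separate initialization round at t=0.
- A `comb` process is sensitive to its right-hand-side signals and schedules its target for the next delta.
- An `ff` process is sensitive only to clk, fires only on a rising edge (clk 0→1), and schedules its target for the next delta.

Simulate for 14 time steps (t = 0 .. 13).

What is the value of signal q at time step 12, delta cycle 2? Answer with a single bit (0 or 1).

[bits: x,v,r,u,clk,q,p,z,y]
t=0: Δ0=110000011 Δ1=110010011 Δ2=110011011 Δ3=110011101 Δ4=111011001 Δ5=110011000 Δ6=110011001 | 6Δ
t=1: Δ0=110011001 Δ1=110001001 | 1Δ
t=2: Δ0=110001001 Δ1=110011001 Δ2=110010001 Δ3=110010011 | 3Δ
t=3: Δ0=110010011 Δ1=110000011 | 1Δ
t=4: Δ0=110000011 Δ1=110010011 Δ2=110011011 Δ3=110011101 Δ4=111011001 Δ5=110011000 Δ6=110011001 | 6Δ
t=5: Δ0=110011001 Δ1=110001001 | 1Δ
t=6: Δ0=110001001 Δ1=110011001 Δ2=110010001 Δ3=110010011 | 3Δ
t=7: Δ0=110010011 Δ1=110000011 | 1Δ
t=8: Δ0=110000011 Δ1=110010011 Δ2=110011011 Δ3=110011101 Δ4=111011001 Δ5=110011000 Δ6=110011001 | 6Δ
t=9: Δ0=110011001 Δ1=110001001 | 1Δ
t=10: Δ0=110001001 Δ1=110011001 Δ2=110010001 Δ3=110010011 | 3Δ
t=11: Δ0=110010011 Δ1=110000011 | 1Δ
t=12: Δ0=110000011 Δ1=110010011 Δ2=110011011 Δ3=110011101 Δ4=111011001 Δ5=110011000 Δ6=110011001 | 6Δ
t=13: Δ0=110011001 Δ1=110001001 | 1Δ

1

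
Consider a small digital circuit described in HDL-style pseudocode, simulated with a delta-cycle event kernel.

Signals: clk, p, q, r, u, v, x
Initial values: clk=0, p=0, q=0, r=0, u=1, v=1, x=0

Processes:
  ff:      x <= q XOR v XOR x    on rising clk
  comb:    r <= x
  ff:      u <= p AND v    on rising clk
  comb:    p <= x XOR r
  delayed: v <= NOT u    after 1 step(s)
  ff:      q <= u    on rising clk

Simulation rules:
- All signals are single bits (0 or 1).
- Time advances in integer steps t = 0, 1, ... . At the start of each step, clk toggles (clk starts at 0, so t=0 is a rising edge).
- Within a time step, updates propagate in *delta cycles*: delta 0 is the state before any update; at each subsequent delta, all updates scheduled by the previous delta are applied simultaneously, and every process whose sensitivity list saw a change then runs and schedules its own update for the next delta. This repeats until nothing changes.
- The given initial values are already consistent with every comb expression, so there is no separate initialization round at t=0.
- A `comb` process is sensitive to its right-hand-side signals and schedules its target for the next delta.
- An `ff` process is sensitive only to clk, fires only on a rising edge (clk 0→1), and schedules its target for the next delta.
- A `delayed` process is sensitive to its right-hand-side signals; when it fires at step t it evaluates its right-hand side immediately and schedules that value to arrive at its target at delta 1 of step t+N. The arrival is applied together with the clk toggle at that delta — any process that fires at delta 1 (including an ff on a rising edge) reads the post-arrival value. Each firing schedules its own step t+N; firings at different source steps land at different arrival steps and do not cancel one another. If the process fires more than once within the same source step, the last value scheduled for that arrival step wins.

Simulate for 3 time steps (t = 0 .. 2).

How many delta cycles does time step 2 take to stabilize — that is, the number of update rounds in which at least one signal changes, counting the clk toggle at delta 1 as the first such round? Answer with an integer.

t=0 Δ0: v=1 r=0 x=0 q=0 u=1 p=0 clk=0
  Δ1: clk:0→1
  Δ2: x:0→1, q:0→1, u:1→0
  Δ3: r:0→1, p:0→1
  Δ4: p:1→0
  (4Δ to stable)
t=1 Δ0: v=1 r=1 x=1 q=1 u=0 p=0 clk=1
  Δ1: clk:1→0
  (1Δ to stable)
t=2 Δ0: v=1 r=1 x=1 q=1 u=0 p=0 clk=0
  Δ1: clk:0→1
  Δ2: q:1→0
  (2Δ to stable)

2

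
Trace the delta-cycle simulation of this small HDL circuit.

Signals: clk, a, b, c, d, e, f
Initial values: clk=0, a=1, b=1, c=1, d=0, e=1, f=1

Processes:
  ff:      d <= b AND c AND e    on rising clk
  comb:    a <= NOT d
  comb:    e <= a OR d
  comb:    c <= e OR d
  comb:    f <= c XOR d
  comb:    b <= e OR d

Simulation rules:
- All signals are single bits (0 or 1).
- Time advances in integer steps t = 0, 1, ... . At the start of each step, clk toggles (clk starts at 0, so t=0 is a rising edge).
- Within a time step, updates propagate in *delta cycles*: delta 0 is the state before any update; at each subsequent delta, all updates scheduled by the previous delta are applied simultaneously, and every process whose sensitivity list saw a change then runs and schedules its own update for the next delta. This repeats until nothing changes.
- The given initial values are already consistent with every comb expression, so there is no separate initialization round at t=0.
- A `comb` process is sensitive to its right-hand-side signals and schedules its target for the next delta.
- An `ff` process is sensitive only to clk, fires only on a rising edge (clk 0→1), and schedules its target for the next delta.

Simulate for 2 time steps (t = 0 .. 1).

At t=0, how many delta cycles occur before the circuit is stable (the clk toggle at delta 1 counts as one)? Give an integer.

[bits: e,a,c,b,f,clk,d]
t=0: Δ0=1111100 Δ1=1111110 Δ2=1111111 Δ3=1011011 | 3Δ
t=1: Δ0=1011011 Δ1=1011001 | 1Δ

3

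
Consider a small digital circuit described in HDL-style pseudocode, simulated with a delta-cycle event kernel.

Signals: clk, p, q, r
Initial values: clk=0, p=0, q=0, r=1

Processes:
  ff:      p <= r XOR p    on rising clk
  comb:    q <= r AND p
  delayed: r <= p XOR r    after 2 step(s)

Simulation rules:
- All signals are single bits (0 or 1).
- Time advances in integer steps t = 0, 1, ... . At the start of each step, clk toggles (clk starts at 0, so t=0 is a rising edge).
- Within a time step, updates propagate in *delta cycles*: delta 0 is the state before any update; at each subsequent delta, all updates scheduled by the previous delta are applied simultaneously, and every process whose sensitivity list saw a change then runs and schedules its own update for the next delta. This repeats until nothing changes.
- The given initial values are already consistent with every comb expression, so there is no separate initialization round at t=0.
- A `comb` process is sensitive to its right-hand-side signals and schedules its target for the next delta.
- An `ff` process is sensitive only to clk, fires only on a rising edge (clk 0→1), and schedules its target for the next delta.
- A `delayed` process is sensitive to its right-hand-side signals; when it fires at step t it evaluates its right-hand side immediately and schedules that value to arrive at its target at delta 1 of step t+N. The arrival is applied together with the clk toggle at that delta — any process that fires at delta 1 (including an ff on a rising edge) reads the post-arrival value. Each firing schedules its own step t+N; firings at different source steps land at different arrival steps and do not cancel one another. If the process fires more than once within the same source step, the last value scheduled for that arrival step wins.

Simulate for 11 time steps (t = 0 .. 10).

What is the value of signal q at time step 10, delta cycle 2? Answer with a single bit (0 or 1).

1

[bits: q,r,p,clk]
t=0: Δ0=0100 Δ1=0101 Δ2=0111 Δ3=1111 | 3Δ
t=1: Δ0=1111 Δ1=1110 | 1Δ
t=2: Δ0=1110 Δ1=1011 Δ2=0011 | 2Δ
t=3: Δ0=0011 Δ1=0010 | 1Δ
t=4: Δ0=0010 Δ1=0111 Δ2=1101 Δ3=0101 | 3Δ
t=5: Δ0=0101 Δ1=0100 | 1Δ
t=6: Δ0=0100 Δ1=0101 Δ2=0111 Δ3=1111 | 3Δ
t=7: Δ0=1111 Δ1=1110 | 1Δ
t=8: Δ0=1110 Δ1=1011 Δ2=0011 | 2Δ
t=9: Δ0=0011 Δ1=0010 | 1Δ
t=10: Δ0=0010 Δ1=0111 Δ2=1101 Δ3=0101 | 3Δ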